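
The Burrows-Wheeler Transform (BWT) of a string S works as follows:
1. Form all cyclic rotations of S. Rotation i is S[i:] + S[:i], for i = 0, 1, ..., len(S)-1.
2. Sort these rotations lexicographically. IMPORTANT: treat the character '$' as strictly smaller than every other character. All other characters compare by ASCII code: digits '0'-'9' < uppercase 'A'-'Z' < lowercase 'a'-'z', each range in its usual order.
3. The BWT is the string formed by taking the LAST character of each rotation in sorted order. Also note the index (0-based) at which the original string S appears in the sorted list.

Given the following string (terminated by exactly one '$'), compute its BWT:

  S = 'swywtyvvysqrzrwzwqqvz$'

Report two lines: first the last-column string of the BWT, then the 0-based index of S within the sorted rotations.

All 22 rotations (rotation i = S[i:]+S[:i]):
  rot[0] = swywtyvvysqrzrwzwqqvz$
  rot[1] = wywtyvvysqrzrwzwqqvz$s
  rot[2] = ywtyvvysqrzrwzwqqvz$sw
  rot[3] = wtyvvysqrzrwzwqqvz$swy
  rot[4] = tyvvysqrzrwzwqqvz$swyw
  rot[5] = yvvysqrzrwzwqqvz$swywt
  rot[6] = vvysqrzrwzwqqvz$swywty
  rot[7] = vysqrzrwzwqqvz$swywtyv
  rot[8] = ysqrzrwzwqqvz$swywtyvv
  rot[9] = sqrzrwzwqqvz$swywtyvvy
  rot[10] = qrzrwzwqqvz$swywtyvvys
  rot[11] = rzrwzwqqvz$swywtyvvysq
  rot[12] = zrwzwqqvz$swywtyvvysqr
  rot[13] = rwzwqqvz$swywtyvvysqrz
  rot[14] = wzwqqvz$swywtyvvysqrzr
  rot[15] = zwqqvz$swywtyvvysqrzrw
  rot[16] = wqqvz$swywtyvvysqrzrwz
  rot[17] = qqvz$swywtyvvysqrzrwzw
  rot[18] = qvz$swywtyvvysqrzrwzwq
  rot[19] = vz$swywtyvvysqrzrwzwqq
  rot[20] = z$swywtyvvysqrzrwzwqqv
  rot[21] = $swywtyvvysqrzrwzwqqvz
Sorted (with $ < everything):
  sorted[0] = $swywtyvvysqrzrwzwqqvz  (last char: 'z')
  sorted[1] = qqvz$swywtyvvysqrzrwzw  (last char: 'w')
  sorted[2] = qrzrwzwqqvz$swywtyvvys  (last char: 's')
  sorted[3] = qvz$swywtyvvysqrzrwzwq  (last char: 'q')
  sorted[4] = rwzwqqvz$swywtyvvysqrz  (last char: 'z')
  sorted[5] = rzrwzwqqvz$swywtyvvysq  (last char: 'q')
  sorted[6] = sqrzrwzwqqvz$swywtyvvy  (last char: 'y')
  sorted[7] = swywtyvvysqrzrwzwqqvz$  (last char: '$')
  sorted[8] = tyvvysqrzrwzwqqvz$swyw  (last char: 'w')
  sorted[9] = vvysqrzrwzwqqvz$swywty  (last char: 'y')
  sorted[10] = vysqrzrwzwqqvz$swywtyv  (last char: 'v')
  sorted[11] = vz$swywtyvvysqrzrwzwqq  (last char: 'q')
  sorted[12] = wqqvz$swywtyvvysqrzrwz  (last char: 'z')
  sorted[13] = wtyvvysqrzrwzwqqvz$swy  (last char: 'y')
  sorted[14] = wywtyvvysqrzrwzwqqvz$s  (last char: 's')
  sorted[15] = wzwqqvz$swywtyvvysqrzr  (last char: 'r')
  sorted[16] = ysqrzrwzwqqvz$swywtyvv  (last char: 'v')
  sorted[17] = yvvysqrzrwzwqqvz$swywt  (last char: 't')
  sorted[18] = ywtyvvysqrzrwzwqqvz$sw  (last char: 'w')
  sorted[19] = z$swywtyvvysqrzrwzwqqv  (last char: 'v')
  sorted[20] = zrwzwqqvz$swywtyvvysqr  (last char: 'r')
  sorted[21] = zwqqvz$swywtyvvysqrzrw  (last char: 'w')
Last column: zwsqzqy$wyvqzysrvtwvrw
Original string S is at sorted index 7

Answer: zwsqzqy$wyvqzysrvtwvrw
7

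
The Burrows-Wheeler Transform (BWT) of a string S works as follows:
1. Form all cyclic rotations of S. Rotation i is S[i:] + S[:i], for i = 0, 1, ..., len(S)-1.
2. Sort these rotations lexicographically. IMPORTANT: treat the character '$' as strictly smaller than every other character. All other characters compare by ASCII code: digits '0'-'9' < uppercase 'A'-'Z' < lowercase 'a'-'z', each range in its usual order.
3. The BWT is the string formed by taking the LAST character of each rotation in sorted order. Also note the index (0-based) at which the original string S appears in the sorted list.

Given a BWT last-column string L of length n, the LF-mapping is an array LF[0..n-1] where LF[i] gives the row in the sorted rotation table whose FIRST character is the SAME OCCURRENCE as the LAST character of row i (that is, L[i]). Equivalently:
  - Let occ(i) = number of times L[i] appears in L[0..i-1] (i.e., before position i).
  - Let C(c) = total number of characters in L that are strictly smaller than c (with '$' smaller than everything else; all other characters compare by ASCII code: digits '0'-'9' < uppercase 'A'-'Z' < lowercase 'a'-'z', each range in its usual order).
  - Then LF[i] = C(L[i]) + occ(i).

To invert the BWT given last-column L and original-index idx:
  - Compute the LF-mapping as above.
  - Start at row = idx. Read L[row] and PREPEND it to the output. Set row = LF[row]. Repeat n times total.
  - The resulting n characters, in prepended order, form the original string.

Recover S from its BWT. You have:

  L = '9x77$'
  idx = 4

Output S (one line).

Answer: x779$

Derivation:
LF mapping: 3 4 1 2 0
Walk LF starting at row 4, prepending L[row]:
  step 1: row=4, L[4]='$', prepend. Next row=LF[4]=0
  step 2: row=0, L[0]='9', prepend. Next row=LF[0]=3
  step 3: row=3, L[3]='7', prepend. Next row=LF[3]=2
  step 4: row=2, L[2]='7', prepend. Next row=LF[2]=1
  step 5: row=1, L[1]='x', prepend. Next row=LF[1]=4
Reversed output: x779$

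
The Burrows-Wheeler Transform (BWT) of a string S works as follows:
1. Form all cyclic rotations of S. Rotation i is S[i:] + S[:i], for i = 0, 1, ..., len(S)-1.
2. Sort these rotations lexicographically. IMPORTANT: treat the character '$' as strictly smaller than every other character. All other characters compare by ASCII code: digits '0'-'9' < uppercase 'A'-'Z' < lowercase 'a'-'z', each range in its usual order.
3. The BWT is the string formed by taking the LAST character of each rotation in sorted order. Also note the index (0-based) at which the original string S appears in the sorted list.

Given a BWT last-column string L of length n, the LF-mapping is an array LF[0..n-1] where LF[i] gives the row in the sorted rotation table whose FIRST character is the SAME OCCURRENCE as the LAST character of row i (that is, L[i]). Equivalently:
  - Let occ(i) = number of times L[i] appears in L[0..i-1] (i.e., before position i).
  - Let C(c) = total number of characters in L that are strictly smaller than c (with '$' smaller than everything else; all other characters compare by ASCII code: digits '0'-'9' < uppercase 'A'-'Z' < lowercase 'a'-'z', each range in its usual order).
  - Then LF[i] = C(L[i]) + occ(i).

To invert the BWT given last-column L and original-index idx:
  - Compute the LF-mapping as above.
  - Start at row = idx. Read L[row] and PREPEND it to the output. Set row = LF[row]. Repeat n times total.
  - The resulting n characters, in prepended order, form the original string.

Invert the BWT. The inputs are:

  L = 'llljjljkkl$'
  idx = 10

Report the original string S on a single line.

LF mapping: 6 7 8 1 2 9 3 4 5 10 0
Walk LF starting at row 10, prepending L[row]:
  step 1: row=10, L[10]='$', prepend. Next row=LF[10]=0
  step 2: row=0, L[0]='l', prepend. Next row=LF[0]=6
  step 3: row=6, L[6]='j', prepend. Next row=LF[6]=3
  step 4: row=3, L[3]='j', prepend. Next row=LF[3]=1
  step 5: row=1, L[1]='l', prepend. Next row=LF[1]=7
  step 6: row=7, L[7]='k', prepend. Next row=LF[7]=4
  step 7: row=4, L[4]='j', prepend. Next row=LF[4]=2
  step 8: row=2, L[2]='l', prepend. Next row=LF[2]=8
  step 9: row=8, L[8]='k', prepend. Next row=LF[8]=5
  step 10: row=5, L[5]='l', prepend. Next row=LF[5]=9
  step 11: row=9, L[9]='l', prepend. Next row=LF[9]=10
Reversed output: llkljkljjl$

Answer: llkljkljjl$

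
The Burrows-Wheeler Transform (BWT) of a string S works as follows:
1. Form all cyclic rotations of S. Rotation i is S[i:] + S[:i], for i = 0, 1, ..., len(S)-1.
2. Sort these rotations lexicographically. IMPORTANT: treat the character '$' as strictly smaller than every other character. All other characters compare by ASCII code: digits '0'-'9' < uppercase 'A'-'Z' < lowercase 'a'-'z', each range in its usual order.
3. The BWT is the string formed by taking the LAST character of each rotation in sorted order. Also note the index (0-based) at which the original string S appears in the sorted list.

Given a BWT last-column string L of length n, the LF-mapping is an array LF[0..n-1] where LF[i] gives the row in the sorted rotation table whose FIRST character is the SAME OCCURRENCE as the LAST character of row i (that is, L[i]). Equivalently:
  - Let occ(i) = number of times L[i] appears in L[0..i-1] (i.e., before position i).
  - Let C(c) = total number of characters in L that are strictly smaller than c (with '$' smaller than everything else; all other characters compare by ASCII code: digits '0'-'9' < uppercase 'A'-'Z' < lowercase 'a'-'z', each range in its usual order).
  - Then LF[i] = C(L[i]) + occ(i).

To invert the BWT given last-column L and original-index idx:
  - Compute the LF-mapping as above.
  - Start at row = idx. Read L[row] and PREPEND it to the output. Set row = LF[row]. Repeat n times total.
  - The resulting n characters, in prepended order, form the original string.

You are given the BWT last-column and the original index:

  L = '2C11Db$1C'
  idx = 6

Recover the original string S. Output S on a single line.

Answer: CbC111D2$

Derivation:
LF mapping: 4 5 1 2 7 8 0 3 6
Walk LF starting at row 6, prepending L[row]:
  step 1: row=6, L[6]='$', prepend. Next row=LF[6]=0
  step 2: row=0, L[0]='2', prepend. Next row=LF[0]=4
  step 3: row=4, L[4]='D', prepend. Next row=LF[4]=7
  step 4: row=7, L[7]='1', prepend. Next row=LF[7]=3
  step 5: row=3, L[3]='1', prepend. Next row=LF[3]=2
  step 6: row=2, L[2]='1', prepend. Next row=LF[2]=1
  step 7: row=1, L[1]='C', prepend. Next row=LF[1]=5
  step 8: row=5, L[5]='b', prepend. Next row=LF[5]=8
  step 9: row=8, L[8]='C', prepend. Next row=LF[8]=6
Reversed output: CbC111D2$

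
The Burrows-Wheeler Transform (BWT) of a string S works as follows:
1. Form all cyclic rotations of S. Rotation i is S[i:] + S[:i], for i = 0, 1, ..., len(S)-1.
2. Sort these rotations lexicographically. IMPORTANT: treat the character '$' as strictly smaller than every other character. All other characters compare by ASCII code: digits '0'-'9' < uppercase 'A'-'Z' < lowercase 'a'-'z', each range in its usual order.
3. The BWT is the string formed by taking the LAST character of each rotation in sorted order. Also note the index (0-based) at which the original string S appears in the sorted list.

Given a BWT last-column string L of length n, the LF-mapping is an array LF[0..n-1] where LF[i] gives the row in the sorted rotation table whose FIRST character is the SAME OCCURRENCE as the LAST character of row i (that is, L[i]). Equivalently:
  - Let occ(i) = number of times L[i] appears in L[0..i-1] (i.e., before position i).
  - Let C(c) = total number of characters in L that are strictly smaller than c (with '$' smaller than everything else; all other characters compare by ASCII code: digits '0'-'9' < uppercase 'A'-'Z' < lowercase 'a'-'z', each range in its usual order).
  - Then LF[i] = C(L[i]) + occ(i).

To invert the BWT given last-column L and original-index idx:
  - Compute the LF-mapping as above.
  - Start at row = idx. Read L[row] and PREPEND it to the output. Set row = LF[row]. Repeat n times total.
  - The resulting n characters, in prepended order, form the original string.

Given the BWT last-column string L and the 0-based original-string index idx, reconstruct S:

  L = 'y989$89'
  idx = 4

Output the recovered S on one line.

Answer: 99889y$

Derivation:
LF mapping: 6 3 1 4 0 2 5
Walk LF starting at row 4, prepending L[row]:
  step 1: row=4, L[4]='$', prepend. Next row=LF[4]=0
  step 2: row=0, L[0]='y', prepend. Next row=LF[0]=6
  step 3: row=6, L[6]='9', prepend. Next row=LF[6]=5
  step 4: row=5, L[5]='8', prepend. Next row=LF[5]=2
  step 5: row=2, L[2]='8', prepend. Next row=LF[2]=1
  step 6: row=1, L[1]='9', prepend. Next row=LF[1]=3
  step 7: row=3, L[3]='9', prepend. Next row=LF[3]=4
Reversed output: 99889y$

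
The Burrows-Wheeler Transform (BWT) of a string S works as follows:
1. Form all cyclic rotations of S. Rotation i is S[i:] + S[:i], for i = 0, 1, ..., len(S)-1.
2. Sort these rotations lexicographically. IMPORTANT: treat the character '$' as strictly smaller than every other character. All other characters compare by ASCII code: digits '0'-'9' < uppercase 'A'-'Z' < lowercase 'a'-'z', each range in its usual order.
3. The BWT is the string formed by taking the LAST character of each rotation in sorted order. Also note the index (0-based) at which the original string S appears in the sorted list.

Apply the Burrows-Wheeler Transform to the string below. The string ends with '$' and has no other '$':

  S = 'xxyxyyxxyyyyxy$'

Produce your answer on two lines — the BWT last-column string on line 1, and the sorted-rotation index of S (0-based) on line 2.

Answer: y$yyxyxxyyxxyyx
1

Derivation:
All 15 rotations (rotation i = S[i:]+S[:i]):
  rot[0] = xxyxyyxxyyyyxy$
  rot[1] = xyxyyxxyyyyxy$x
  rot[2] = yxyyxxyyyyxy$xx
  rot[3] = xyyxxyyyyxy$xxy
  rot[4] = yyxxyyyyxy$xxyx
  rot[5] = yxxyyyyxy$xxyxy
  rot[6] = xxyyyyxy$xxyxyy
  rot[7] = xyyyyxy$xxyxyyx
  rot[8] = yyyyxy$xxyxyyxx
  rot[9] = yyyxy$xxyxyyxxy
  rot[10] = yyxy$xxyxyyxxyy
  rot[11] = yxy$xxyxyyxxyyy
  rot[12] = xy$xxyxyyxxyyyy
  rot[13] = y$xxyxyyxxyyyyx
  rot[14] = $xxyxyyxxyyyyxy
Sorted (with $ < everything):
  sorted[0] = $xxyxyyxxyyyyxy  (last char: 'y')
  sorted[1] = xxyxyyxxyyyyxy$  (last char: '$')
  sorted[2] = xxyyyyxy$xxyxyy  (last char: 'y')
  sorted[3] = xy$xxyxyyxxyyyy  (last char: 'y')
  sorted[4] = xyxyyxxyyyyxy$x  (last char: 'x')
  sorted[5] = xyyxxyyyyxy$xxy  (last char: 'y')
  sorted[6] = xyyyyxy$xxyxyyx  (last char: 'x')
  sorted[7] = y$xxyxyyxxyyyyx  (last char: 'x')
  sorted[8] = yxxyyyyxy$xxyxy  (last char: 'y')
  sorted[9] = yxy$xxyxyyxxyyy  (last char: 'y')
  sorted[10] = yxyyxxyyyyxy$xx  (last char: 'x')
  sorted[11] = yyxxyyyyxy$xxyx  (last char: 'x')
  sorted[12] = yyxy$xxyxyyxxyy  (last char: 'y')
  sorted[13] = yyyxy$xxyxyyxxy  (last char: 'y')
  sorted[14] = yyyyxy$xxyxyyxx  (last char: 'x')
Last column: y$yyxyxxyyxxyyx
Original string S is at sorted index 1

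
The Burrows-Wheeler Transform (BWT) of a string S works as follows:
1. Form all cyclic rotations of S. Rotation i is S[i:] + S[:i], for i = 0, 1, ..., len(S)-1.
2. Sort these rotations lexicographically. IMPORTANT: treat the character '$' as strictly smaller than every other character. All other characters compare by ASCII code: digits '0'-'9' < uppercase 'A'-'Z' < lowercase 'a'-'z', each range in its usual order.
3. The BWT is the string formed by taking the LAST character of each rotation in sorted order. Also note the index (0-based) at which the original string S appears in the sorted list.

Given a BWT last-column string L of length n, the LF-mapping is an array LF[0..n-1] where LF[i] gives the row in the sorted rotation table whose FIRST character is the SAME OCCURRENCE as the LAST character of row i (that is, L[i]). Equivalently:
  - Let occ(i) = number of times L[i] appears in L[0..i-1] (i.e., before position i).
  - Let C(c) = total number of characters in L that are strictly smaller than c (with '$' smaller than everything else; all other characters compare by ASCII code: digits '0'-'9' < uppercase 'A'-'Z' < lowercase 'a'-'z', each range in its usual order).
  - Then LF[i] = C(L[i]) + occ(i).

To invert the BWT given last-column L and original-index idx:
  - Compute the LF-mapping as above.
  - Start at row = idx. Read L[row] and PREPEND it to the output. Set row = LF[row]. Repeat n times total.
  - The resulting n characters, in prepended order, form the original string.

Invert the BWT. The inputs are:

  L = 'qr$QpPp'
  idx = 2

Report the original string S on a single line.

LF mapping: 5 6 0 2 3 1 4
Walk LF starting at row 2, prepending L[row]:
  step 1: row=2, L[2]='$', prepend. Next row=LF[2]=0
  step 2: row=0, L[0]='q', prepend. Next row=LF[0]=5
  step 3: row=5, L[5]='P', prepend. Next row=LF[5]=1
  step 4: row=1, L[1]='r', prepend. Next row=LF[1]=6
  step 5: row=6, L[6]='p', prepend. Next row=LF[6]=4
  step 6: row=4, L[4]='p', prepend. Next row=LF[4]=3
  step 7: row=3, L[3]='Q', prepend. Next row=LF[3]=2
Reversed output: QpprPq$

Answer: QpprPq$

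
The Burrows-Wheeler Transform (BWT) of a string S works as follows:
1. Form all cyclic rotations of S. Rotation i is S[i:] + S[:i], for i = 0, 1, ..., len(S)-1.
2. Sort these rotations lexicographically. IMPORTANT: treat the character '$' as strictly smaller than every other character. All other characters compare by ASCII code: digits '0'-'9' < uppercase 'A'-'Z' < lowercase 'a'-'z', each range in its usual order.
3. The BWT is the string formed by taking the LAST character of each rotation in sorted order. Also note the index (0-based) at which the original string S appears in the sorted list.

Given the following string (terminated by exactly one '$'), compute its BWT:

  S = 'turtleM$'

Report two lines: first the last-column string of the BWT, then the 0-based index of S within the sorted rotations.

All 8 rotations (rotation i = S[i:]+S[:i]):
  rot[0] = turtleM$
  rot[1] = urtleM$t
  rot[2] = rtleM$tu
  rot[3] = tleM$tur
  rot[4] = leM$turt
  rot[5] = eM$turtl
  rot[6] = M$turtle
  rot[7] = $turtleM
Sorted (with $ < everything):
  sorted[0] = $turtleM  (last char: 'M')
  sorted[1] = M$turtle  (last char: 'e')
  sorted[2] = eM$turtl  (last char: 'l')
  sorted[3] = leM$turt  (last char: 't')
  sorted[4] = rtleM$tu  (last char: 'u')
  sorted[5] = tleM$tur  (last char: 'r')
  sorted[6] = turtleM$  (last char: '$')
  sorted[7] = urtleM$t  (last char: 't')
Last column: Meltur$t
Original string S is at sorted index 6

Answer: Meltur$t
6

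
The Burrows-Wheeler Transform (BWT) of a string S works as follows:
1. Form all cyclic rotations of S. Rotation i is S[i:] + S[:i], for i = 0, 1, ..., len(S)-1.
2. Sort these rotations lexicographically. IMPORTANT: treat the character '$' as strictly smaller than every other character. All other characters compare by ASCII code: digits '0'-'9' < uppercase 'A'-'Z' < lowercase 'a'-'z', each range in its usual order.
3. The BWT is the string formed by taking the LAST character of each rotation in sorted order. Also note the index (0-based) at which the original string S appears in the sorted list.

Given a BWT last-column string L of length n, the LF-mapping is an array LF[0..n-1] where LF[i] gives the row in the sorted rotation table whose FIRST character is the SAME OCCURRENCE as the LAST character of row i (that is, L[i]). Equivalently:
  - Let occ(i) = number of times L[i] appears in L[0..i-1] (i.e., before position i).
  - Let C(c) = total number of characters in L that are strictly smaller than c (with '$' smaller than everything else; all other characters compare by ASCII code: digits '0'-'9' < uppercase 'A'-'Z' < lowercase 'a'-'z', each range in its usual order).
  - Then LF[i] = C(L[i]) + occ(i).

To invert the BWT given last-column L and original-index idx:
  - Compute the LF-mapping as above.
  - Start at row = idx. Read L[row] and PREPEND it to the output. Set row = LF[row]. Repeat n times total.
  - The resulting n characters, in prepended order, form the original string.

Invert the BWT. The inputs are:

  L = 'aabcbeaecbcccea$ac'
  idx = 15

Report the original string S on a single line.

Answer: eaebaceccccbcabaa$

Derivation:
LF mapping: 1 2 6 9 7 15 3 16 10 8 11 12 13 17 4 0 5 14
Walk LF starting at row 15, prepending L[row]:
  step 1: row=15, L[15]='$', prepend. Next row=LF[15]=0
  step 2: row=0, L[0]='a', prepend. Next row=LF[0]=1
  step 3: row=1, L[1]='a', prepend. Next row=LF[1]=2
  step 4: row=2, L[2]='b', prepend. Next row=LF[2]=6
  step 5: row=6, L[6]='a', prepend. Next row=LF[6]=3
  step 6: row=3, L[3]='c', prepend. Next row=LF[3]=9
  step 7: row=9, L[9]='b', prepend. Next row=LF[9]=8
  step 8: row=8, L[8]='c', prepend. Next row=LF[8]=10
  step 9: row=10, L[10]='c', prepend. Next row=LF[10]=11
  step 10: row=11, L[11]='c', prepend. Next row=LF[11]=12
  step 11: row=12, L[12]='c', prepend. Next row=LF[12]=13
  step 12: row=13, L[13]='e', prepend. Next row=LF[13]=17
  step 13: row=17, L[17]='c', prepend. Next row=LF[17]=14
  step 14: row=14, L[14]='a', prepend. Next row=LF[14]=4
  step 15: row=4, L[4]='b', prepend. Next row=LF[4]=7
  step 16: row=7, L[7]='e', prepend. Next row=LF[7]=16
  step 17: row=16, L[16]='a', prepend. Next row=LF[16]=5
  step 18: row=5, L[5]='e', prepend. Next row=LF[5]=15
Reversed output: eaebaceccccbcabaa$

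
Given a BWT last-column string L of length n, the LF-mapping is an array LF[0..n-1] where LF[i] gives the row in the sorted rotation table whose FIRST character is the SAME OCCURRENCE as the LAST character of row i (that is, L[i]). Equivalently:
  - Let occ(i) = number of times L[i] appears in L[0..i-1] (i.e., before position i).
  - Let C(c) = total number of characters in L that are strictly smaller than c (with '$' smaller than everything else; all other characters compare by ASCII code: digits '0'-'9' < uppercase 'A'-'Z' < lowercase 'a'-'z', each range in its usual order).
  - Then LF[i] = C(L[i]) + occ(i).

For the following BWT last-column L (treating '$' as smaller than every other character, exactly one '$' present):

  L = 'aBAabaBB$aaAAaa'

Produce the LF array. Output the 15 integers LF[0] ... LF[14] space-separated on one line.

Char counts: '$':1, 'A':3, 'B':3, 'a':7, 'b':1
C (first-col start): C('$')=0, C('A')=1, C('B')=4, C('a')=7, C('b')=14
L[0]='a': occ=0, LF[0]=C('a')+0=7+0=7
L[1]='B': occ=0, LF[1]=C('B')+0=4+0=4
L[2]='A': occ=0, LF[2]=C('A')+0=1+0=1
L[3]='a': occ=1, LF[3]=C('a')+1=7+1=8
L[4]='b': occ=0, LF[4]=C('b')+0=14+0=14
L[5]='a': occ=2, LF[5]=C('a')+2=7+2=9
L[6]='B': occ=1, LF[6]=C('B')+1=4+1=5
L[7]='B': occ=2, LF[7]=C('B')+2=4+2=6
L[8]='$': occ=0, LF[8]=C('$')+0=0+0=0
L[9]='a': occ=3, LF[9]=C('a')+3=7+3=10
L[10]='a': occ=4, LF[10]=C('a')+4=7+4=11
L[11]='A': occ=1, LF[11]=C('A')+1=1+1=2
L[12]='A': occ=2, LF[12]=C('A')+2=1+2=3
L[13]='a': occ=5, LF[13]=C('a')+5=7+5=12
L[14]='a': occ=6, LF[14]=C('a')+6=7+6=13

Answer: 7 4 1 8 14 9 5 6 0 10 11 2 3 12 13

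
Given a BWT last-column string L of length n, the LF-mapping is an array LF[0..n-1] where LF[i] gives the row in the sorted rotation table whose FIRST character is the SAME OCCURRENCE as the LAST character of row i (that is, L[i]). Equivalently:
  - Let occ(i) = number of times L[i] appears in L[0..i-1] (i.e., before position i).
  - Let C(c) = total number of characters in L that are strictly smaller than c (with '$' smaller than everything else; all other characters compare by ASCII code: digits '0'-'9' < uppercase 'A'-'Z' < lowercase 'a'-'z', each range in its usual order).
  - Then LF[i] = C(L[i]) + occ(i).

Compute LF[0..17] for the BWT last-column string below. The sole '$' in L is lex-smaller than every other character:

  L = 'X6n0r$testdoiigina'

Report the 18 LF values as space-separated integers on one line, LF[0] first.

Answer: 3 2 11 1 14 0 16 6 15 17 5 13 8 9 7 10 12 4

Derivation:
Char counts: '$':1, '0':1, '6':1, 'X':1, 'a':1, 'd':1, 'e':1, 'g':1, 'i':3, 'n':2, 'o':1, 'r':1, 's':1, 't':2
C (first-col start): C('$')=0, C('0')=1, C('6')=2, C('X')=3, C('a')=4, C('d')=5, C('e')=6, C('g')=7, C('i')=8, C('n')=11, C('o')=13, C('r')=14, C('s')=15, C('t')=16
L[0]='X': occ=0, LF[0]=C('X')+0=3+0=3
L[1]='6': occ=0, LF[1]=C('6')+0=2+0=2
L[2]='n': occ=0, LF[2]=C('n')+0=11+0=11
L[3]='0': occ=0, LF[3]=C('0')+0=1+0=1
L[4]='r': occ=0, LF[4]=C('r')+0=14+0=14
L[5]='$': occ=0, LF[5]=C('$')+0=0+0=0
L[6]='t': occ=0, LF[6]=C('t')+0=16+0=16
L[7]='e': occ=0, LF[7]=C('e')+0=6+0=6
L[8]='s': occ=0, LF[8]=C('s')+0=15+0=15
L[9]='t': occ=1, LF[9]=C('t')+1=16+1=17
L[10]='d': occ=0, LF[10]=C('d')+0=5+0=5
L[11]='o': occ=0, LF[11]=C('o')+0=13+0=13
L[12]='i': occ=0, LF[12]=C('i')+0=8+0=8
L[13]='i': occ=1, LF[13]=C('i')+1=8+1=9
L[14]='g': occ=0, LF[14]=C('g')+0=7+0=7
L[15]='i': occ=2, LF[15]=C('i')+2=8+2=10
L[16]='n': occ=1, LF[16]=C('n')+1=11+1=12
L[17]='a': occ=0, LF[17]=C('a')+0=4+0=4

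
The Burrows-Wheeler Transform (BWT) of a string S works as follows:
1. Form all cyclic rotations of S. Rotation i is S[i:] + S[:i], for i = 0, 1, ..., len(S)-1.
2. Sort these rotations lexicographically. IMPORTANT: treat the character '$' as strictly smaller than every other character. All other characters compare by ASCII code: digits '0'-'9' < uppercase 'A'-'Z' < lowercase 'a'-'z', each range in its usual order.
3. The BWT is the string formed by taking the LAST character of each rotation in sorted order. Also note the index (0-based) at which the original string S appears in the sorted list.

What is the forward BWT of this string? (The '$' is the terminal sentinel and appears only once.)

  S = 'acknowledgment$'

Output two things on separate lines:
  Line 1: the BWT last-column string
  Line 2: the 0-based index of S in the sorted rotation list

Answer: t$aelmdcwgkenno
1

Derivation:
All 15 rotations (rotation i = S[i:]+S[:i]):
  rot[0] = acknowledgment$
  rot[1] = cknowledgment$a
  rot[2] = knowledgment$ac
  rot[3] = nowledgment$ack
  rot[4] = owledgment$ackn
  rot[5] = wledgment$ackno
  rot[6] = ledgment$acknow
  rot[7] = edgment$acknowl
  rot[8] = dgment$acknowle
  rot[9] = gment$acknowled
  rot[10] = ment$acknowledg
  rot[11] = ent$acknowledgm
  rot[12] = nt$acknowledgme
  rot[13] = t$acknowledgmen
  rot[14] = $acknowledgment
Sorted (with $ < everything):
  sorted[0] = $acknowledgment  (last char: 't')
  sorted[1] = acknowledgment$  (last char: '$')
  sorted[2] = cknowledgment$a  (last char: 'a')
  sorted[3] = dgment$acknowle  (last char: 'e')
  sorted[4] = edgment$acknowl  (last char: 'l')
  sorted[5] = ent$acknowledgm  (last char: 'm')
  sorted[6] = gment$acknowled  (last char: 'd')
  sorted[7] = knowledgment$ac  (last char: 'c')
  sorted[8] = ledgment$acknow  (last char: 'w')
  sorted[9] = ment$acknowledg  (last char: 'g')
  sorted[10] = nowledgment$ack  (last char: 'k')
  sorted[11] = nt$acknowledgme  (last char: 'e')
  sorted[12] = owledgment$ackn  (last char: 'n')
  sorted[13] = t$acknowledgmen  (last char: 'n')
  sorted[14] = wledgment$ackno  (last char: 'o')
Last column: t$aelmdcwgkenno
Original string S is at sorted index 1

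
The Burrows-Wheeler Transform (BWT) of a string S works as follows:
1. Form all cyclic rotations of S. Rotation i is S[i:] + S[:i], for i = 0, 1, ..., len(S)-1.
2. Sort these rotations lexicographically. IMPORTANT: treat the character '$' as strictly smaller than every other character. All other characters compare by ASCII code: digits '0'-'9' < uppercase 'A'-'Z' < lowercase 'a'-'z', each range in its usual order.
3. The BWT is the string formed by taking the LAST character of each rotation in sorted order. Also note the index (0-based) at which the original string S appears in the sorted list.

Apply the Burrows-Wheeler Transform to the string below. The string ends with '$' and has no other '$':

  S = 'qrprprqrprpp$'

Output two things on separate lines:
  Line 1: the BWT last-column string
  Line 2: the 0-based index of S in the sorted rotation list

Answer: pprrrrr$pqqpp
7

Derivation:
All 13 rotations (rotation i = S[i:]+S[:i]):
  rot[0] = qrprprqrprpp$
  rot[1] = rprprqrprpp$q
  rot[2] = prprqrprpp$qr
  rot[3] = rprqrprpp$qrp
  rot[4] = prqrprpp$qrpr
  rot[5] = rqrprpp$qrprp
  rot[6] = qrprpp$qrprpr
  rot[7] = rprpp$qrprprq
  rot[8] = prpp$qrprprqr
  rot[9] = rpp$qrprprqrp
  rot[10] = pp$qrprprqrpr
  rot[11] = p$qrprprqrprp
  rot[12] = $qrprprqrprpp
Sorted (with $ < everything):
  sorted[0] = $qrprprqrprpp  (last char: 'p')
  sorted[1] = p$qrprprqrprp  (last char: 'p')
  sorted[2] = pp$qrprprqrpr  (last char: 'r')
  sorted[3] = prpp$qrprprqr  (last char: 'r')
  sorted[4] = prprqrprpp$qr  (last char: 'r')
  sorted[5] = prqrprpp$qrpr  (last char: 'r')
  sorted[6] = qrprpp$qrprpr  (last char: 'r')
  sorted[7] = qrprprqrprpp$  (last char: '$')
  sorted[8] = rpp$qrprprqrp  (last char: 'p')
  sorted[9] = rprpp$qrprprq  (last char: 'q')
  sorted[10] = rprprqrprpp$q  (last char: 'q')
  sorted[11] = rprqrprpp$qrp  (last char: 'p')
  sorted[12] = rqrprpp$qrprp  (last char: 'p')
Last column: pprrrrr$pqqpp
Original string S is at sorted index 7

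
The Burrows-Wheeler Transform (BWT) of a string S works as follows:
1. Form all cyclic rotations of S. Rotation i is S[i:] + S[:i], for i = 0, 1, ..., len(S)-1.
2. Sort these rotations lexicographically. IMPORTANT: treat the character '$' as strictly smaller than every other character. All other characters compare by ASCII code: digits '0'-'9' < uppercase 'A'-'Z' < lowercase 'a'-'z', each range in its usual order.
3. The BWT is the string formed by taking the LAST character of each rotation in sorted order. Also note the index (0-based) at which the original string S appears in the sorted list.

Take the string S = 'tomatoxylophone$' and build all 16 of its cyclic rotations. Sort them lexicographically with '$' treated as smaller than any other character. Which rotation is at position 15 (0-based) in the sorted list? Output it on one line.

Answer: ylophone$tomatox

Derivation:
All 16 rotations (rotation i = S[i:]+S[:i]):
  rot[0] = tomatoxylophone$
  rot[1] = omatoxylophone$t
  rot[2] = matoxylophone$to
  rot[3] = atoxylophone$tom
  rot[4] = toxylophone$toma
  rot[5] = oxylophone$tomat
  rot[6] = xylophone$tomato
  rot[7] = ylophone$tomatox
  rot[8] = lophone$tomatoxy
  rot[9] = ophone$tomatoxyl
  rot[10] = phone$tomatoxylo
  rot[11] = hone$tomatoxylop
  rot[12] = one$tomatoxyloph
  rot[13] = ne$tomatoxylopho
  rot[14] = e$tomatoxylophon
  rot[15] = $tomatoxylophone
Sorted (with $ < everything):
  sorted[0] = $tomatoxylophone
  sorted[1] = atoxylophone$tom
  sorted[2] = e$tomatoxylophon
  sorted[3] = hone$tomatoxylop
  sorted[4] = lophone$tomatoxy
  sorted[5] = matoxylophone$to
  sorted[6] = ne$tomatoxylopho
  sorted[7] = omatoxylophone$t
  sorted[8] = one$tomatoxyloph
  sorted[9] = ophone$tomatoxyl
  sorted[10] = oxylophone$tomat
  sorted[11] = phone$tomatoxylo
  sorted[12] = tomatoxylophone$
  sorted[13] = toxylophone$toma
  sorted[14] = xylophone$tomato
  sorted[15] = ylophone$tomatox
sorted[15] = ylophone$tomatox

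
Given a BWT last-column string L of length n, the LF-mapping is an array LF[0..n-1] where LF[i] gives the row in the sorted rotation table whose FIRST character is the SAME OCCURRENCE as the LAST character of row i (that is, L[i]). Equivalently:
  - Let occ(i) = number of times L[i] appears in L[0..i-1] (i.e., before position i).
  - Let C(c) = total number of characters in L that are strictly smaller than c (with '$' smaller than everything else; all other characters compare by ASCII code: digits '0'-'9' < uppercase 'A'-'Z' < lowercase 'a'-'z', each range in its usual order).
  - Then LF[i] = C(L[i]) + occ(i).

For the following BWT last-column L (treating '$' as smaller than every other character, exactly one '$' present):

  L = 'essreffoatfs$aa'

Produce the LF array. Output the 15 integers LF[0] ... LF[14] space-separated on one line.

Answer: 4 11 12 10 5 6 7 9 1 14 8 13 0 2 3

Derivation:
Char counts: '$':1, 'a':3, 'e':2, 'f':3, 'o':1, 'r':1, 's':3, 't':1
C (first-col start): C('$')=0, C('a')=1, C('e')=4, C('f')=6, C('o')=9, C('r')=10, C('s')=11, C('t')=14
L[0]='e': occ=0, LF[0]=C('e')+0=4+0=4
L[1]='s': occ=0, LF[1]=C('s')+0=11+0=11
L[2]='s': occ=1, LF[2]=C('s')+1=11+1=12
L[3]='r': occ=0, LF[3]=C('r')+0=10+0=10
L[4]='e': occ=1, LF[4]=C('e')+1=4+1=5
L[5]='f': occ=0, LF[5]=C('f')+0=6+0=6
L[6]='f': occ=1, LF[6]=C('f')+1=6+1=7
L[7]='o': occ=0, LF[7]=C('o')+0=9+0=9
L[8]='a': occ=0, LF[8]=C('a')+0=1+0=1
L[9]='t': occ=0, LF[9]=C('t')+0=14+0=14
L[10]='f': occ=2, LF[10]=C('f')+2=6+2=8
L[11]='s': occ=2, LF[11]=C('s')+2=11+2=13
L[12]='$': occ=0, LF[12]=C('$')+0=0+0=0
L[13]='a': occ=1, LF[13]=C('a')+1=1+1=2
L[14]='a': occ=2, LF[14]=C('a')+2=1+2=3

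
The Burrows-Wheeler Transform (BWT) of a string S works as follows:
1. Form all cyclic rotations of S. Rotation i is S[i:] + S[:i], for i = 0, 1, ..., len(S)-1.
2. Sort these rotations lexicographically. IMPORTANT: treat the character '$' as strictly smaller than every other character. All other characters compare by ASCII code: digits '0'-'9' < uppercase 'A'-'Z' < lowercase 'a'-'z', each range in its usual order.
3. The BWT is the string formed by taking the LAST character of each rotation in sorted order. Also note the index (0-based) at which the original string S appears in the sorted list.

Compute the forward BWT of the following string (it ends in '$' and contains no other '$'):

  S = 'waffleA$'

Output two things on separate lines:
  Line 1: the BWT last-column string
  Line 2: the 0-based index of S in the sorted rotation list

Answer: Aewlaff$
7

Derivation:
All 8 rotations (rotation i = S[i:]+S[:i]):
  rot[0] = waffleA$
  rot[1] = affleA$w
  rot[2] = ffleA$wa
  rot[3] = fleA$waf
  rot[4] = leA$waff
  rot[5] = eA$waffl
  rot[6] = A$waffle
  rot[7] = $waffleA
Sorted (with $ < everything):
  sorted[0] = $waffleA  (last char: 'A')
  sorted[1] = A$waffle  (last char: 'e')
  sorted[2] = affleA$w  (last char: 'w')
  sorted[3] = eA$waffl  (last char: 'l')
  sorted[4] = ffleA$wa  (last char: 'a')
  sorted[5] = fleA$waf  (last char: 'f')
  sorted[6] = leA$waff  (last char: 'f')
  sorted[7] = waffleA$  (last char: '$')
Last column: Aewlaff$
Original string S is at sorted index 7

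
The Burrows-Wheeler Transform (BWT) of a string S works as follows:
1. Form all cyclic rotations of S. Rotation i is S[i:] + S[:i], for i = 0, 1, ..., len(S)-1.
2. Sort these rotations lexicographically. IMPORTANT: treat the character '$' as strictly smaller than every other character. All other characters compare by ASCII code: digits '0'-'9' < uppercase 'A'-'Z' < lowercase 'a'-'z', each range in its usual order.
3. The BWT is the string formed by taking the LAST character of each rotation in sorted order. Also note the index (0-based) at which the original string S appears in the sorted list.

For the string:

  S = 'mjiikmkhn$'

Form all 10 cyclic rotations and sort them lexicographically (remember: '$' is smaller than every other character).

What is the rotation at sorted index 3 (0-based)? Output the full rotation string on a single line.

All 10 rotations (rotation i = S[i:]+S[:i]):
  rot[0] = mjiikmkhn$
  rot[1] = jiikmkhn$m
  rot[2] = iikmkhn$mj
  rot[3] = ikmkhn$mji
  rot[4] = kmkhn$mjii
  rot[5] = mkhn$mjiik
  rot[6] = khn$mjiikm
  rot[7] = hn$mjiikmk
  rot[8] = n$mjiikmkh
  rot[9] = $mjiikmkhn
Sorted (with $ < everything):
  sorted[0] = $mjiikmkhn
  sorted[1] = hn$mjiikmk
  sorted[2] = iikmkhn$mj
  sorted[3] = ikmkhn$mji
  sorted[4] = jiikmkhn$m
  sorted[5] = khn$mjiikm
  sorted[6] = kmkhn$mjii
  sorted[7] = mjiikmkhn$
  sorted[8] = mkhn$mjiik
  sorted[9] = n$mjiikmkh
sorted[3] = ikmkhn$mji

Answer: ikmkhn$mji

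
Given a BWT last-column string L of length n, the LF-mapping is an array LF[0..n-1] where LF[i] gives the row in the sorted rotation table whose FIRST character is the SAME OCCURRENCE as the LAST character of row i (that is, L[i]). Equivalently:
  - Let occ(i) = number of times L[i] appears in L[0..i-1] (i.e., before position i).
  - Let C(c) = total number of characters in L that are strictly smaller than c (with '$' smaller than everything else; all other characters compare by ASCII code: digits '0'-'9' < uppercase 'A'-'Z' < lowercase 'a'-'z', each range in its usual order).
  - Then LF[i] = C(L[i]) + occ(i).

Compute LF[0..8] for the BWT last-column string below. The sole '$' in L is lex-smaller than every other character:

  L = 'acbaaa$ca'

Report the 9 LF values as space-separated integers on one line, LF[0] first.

Char counts: '$':1, 'a':5, 'b':1, 'c':2
C (first-col start): C('$')=0, C('a')=1, C('b')=6, C('c')=7
L[0]='a': occ=0, LF[0]=C('a')+0=1+0=1
L[1]='c': occ=0, LF[1]=C('c')+0=7+0=7
L[2]='b': occ=0, LF[2]=C('b')+0=6+0=6
L[3]='a': occ=1, LF[3]=C('a')+1=1+1=2
L[4]='a': occ=2, LF[4]=C('a')+2=1+2=3
L[5]='a': occ=3, LF[5]=C('a')+3=1+3=4
L[6]='$': occ=0, LF[6]=C('$')+0=0+0=0
L[7]='c': occ=1, LF[7]=C('c')+1=7+1=8
L[8]='a': occ=4, LF[8]=C('a')+4=1+4=5

Answer: 1 7 6 2 3 4 0 8 5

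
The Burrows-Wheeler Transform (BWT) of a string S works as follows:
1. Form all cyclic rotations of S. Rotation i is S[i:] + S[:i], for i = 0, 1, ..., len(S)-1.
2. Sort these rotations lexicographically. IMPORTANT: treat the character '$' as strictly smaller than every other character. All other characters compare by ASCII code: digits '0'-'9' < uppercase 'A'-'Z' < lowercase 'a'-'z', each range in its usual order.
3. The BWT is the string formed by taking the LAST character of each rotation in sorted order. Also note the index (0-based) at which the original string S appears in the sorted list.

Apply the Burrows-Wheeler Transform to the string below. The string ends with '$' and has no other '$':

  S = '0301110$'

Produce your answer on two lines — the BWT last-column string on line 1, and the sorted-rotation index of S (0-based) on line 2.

Answer: 013$1100
3

Derivation:
All 8 rotations (rotation i = S[i:]+S[:i]):
  rot[0] = 0301110$
  rot[1] = 301110$0
  rot[2] = 01110$03
  rot[3] = 1110$030
  rot[4] = 110$0301
  rot[5] = 10$03011
  rot[6] = 0$030111
  rot[7] = $0301110
Sorted (with $ < everything):
  sorted[0] = $0301110  (last char: '0')
  sorted[1] = 0$030111  (last char: '1')
  sorted[2] = 01110$03  (last char: '3')
  sorted[3] = 0301110$  (last char: '$')
  sorted[4] = 10$03011  (last char: '1')
  sorted[5] = 110$0301  (last char: '1')
  sorted[6] = 1110$030  (last char: '0')
  sorted[7] = 301110$0  (last char: '0')
Last column: 013$1100
Original string S is at sorted index 3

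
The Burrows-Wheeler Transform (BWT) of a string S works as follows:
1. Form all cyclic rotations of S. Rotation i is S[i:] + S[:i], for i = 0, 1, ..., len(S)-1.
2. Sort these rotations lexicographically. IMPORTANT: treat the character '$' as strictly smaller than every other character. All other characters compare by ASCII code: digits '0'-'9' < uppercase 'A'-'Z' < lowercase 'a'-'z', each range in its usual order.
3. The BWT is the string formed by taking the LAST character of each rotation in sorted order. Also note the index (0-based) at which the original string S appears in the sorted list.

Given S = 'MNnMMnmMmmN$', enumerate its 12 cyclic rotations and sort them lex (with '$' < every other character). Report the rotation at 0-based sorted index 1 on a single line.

All 12 rotations (rotation i = S[i:]+S[:i]):
  rot[0] = MNnMMnmMmmN$
  rot[1] = NnMMnmMmmN$M
  rot[2] = nMMnmMmmN$MN
  rot[3] = MMnmMmmN$MNn
  rot[4] = MnmMmmN$MNnM
  rot[5] = nmMmmN$MNnMM
  rot[6] = mMmmN$MNnMMn
  rot[7] = MmmN$MNnMMnm
  rot[8] = mmN$MNnMMnmM
  rot[9] = mN$MNnMMnmMm
  rot[10] = N$MNnMMnmMmm
  rot[11] = $MNnMMnmMmmN
Sorted (with $ < everything):
  sorted[0] = $MNnMMnmMmmN
  sorted[1] = MMnmMmmN$MNn
  sorted[2] = MNnMMnmMmmN$
  sorted[3] = MmmN$MNnMMnm
  sorted[4] = MnmMmmN$MNnM
  sorted[5] = N$MNnMMnmMmm
  sorted[6] = NnMMnmMmmN$M
  sorted[7] = mMmmN$MNnMMn
  sorted[8] = mN$MNnMMnmMm
  sorted[9] = mmN$MNnMMnmM
  sorted[10] = nMMnmMmmN$MN
  sorted[11] = nmMmmN$MNnMM
sorted[1] = MMnmMmmN$MNn

Answer: MMnmMmmN$MNn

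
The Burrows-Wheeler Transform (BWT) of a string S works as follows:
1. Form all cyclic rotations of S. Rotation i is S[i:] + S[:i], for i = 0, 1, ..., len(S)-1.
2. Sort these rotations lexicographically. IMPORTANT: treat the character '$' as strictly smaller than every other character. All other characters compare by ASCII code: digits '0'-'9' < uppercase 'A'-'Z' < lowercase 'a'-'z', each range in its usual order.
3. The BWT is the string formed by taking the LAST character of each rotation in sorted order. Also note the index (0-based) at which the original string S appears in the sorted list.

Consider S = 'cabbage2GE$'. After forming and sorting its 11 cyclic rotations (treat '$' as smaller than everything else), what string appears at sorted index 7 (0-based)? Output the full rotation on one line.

All 11 rotations (rotation i = S[i:]+S[:i]):
  rot[0] = cabbage2GE$
  rot[1] = abbage2GE$c
  rot[2] = bbage2GE$ca
  rot[3] = bage2GE$cab
  rot[4] = age2GE$cabb
  rot[5] = ge2GE$cabba
  rot[6] = e2GE$cabbag
  rot[7] = 2GE$cabbage
  rot[8] = GE$cabbage2
  rot[9] = E$cabbage2G
  rot[10] = $cabbage2GE
Sorted (with $ < everything):
  sorted[0] = $cabbage2GE
  sorted[1] = 2GE$cabbage
  sorted[2] = E$cabbage2G
  sorted[3] = GE$cabbage2
  sorted[4] = abbage2GE$c
  sorted[5] = age2GE$cabb
  sorted[6] = bage2GE$cab
  sorted[7] = bbage2GE$ca
  sorted[8] = cabbage2GE$
  sorted[9] = e2GE$cabbag
  sorted[10] = ge2GE$cabba
sorted[7] = bbage2GE$ca

Answer: bbage2GE$ca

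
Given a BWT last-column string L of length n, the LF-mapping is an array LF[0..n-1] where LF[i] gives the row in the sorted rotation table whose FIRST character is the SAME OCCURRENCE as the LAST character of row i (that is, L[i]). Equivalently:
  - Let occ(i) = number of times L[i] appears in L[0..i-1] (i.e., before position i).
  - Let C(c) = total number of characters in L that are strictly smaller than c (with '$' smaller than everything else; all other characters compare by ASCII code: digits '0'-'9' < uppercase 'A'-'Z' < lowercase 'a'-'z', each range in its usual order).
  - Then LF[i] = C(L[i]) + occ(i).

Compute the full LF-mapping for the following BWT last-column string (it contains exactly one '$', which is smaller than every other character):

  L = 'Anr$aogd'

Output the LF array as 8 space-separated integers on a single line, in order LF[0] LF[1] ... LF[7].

Answer: 1 5 7 0 2 6 4 3

Derivation:
Char counts: '$':1, 'A':1, 'a':1, 'd':1, 'g':1, 'n':1, 'o':1, 'r':1
C (first-col start): C('$')=0, C('A')=1, C('a')=2, C('d')=3, C('g')=4, C('n')=5, C('o')=6, C('r')=7
L[0]='A': occ=0, LF[0]=C('A')+0=1+0=1
L[1]='n': occ=0, LF[1]=C('n')+0=5+0=5
L[2]='r': occ=0, LF[2]=C('r')+0=7+0=7
L[3]='$': occ=0, LF[3]=C('$')+0=0+0=0
L[4]='a': occ=0, LF[4]=C('a')+0=2+0=2
L[5]='o': occ=0, LF[5]=C('o')+0=6+0=6
L[6]='g': occ=0, LF[6]=C('g')+0=4+0=4
L[7]='d': occ=0, LF[7]=C('d')+0=3+0=3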